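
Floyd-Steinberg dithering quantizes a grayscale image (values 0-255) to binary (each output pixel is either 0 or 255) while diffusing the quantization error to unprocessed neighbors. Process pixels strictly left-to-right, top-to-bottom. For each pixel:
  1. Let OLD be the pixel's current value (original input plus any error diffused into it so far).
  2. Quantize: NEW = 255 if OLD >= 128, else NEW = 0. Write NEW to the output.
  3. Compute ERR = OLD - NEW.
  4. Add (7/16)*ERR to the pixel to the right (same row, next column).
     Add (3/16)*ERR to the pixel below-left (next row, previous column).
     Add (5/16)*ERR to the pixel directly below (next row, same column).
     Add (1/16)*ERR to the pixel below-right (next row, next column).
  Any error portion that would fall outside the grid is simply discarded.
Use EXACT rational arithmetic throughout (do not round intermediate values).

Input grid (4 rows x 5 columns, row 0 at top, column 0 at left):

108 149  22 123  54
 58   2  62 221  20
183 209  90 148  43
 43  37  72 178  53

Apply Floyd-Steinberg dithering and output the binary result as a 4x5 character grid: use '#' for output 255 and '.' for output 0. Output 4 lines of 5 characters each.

Answer: .#...
...#.
##.#.
..##.

Derivation:
(0,0): OLD=108 → NEW=0, ERR=108
(0,1): OLD=785/4 → NEW=255, ERR=-235/4
(0,2): OLD=-237/64 → NEW=0, ERR=-237/64
(0,3): OLD=124293/1024 → NEW=0, ERR=124293/1024
(0,4): OLD=1754787/16384 → NEW=0, ERR=1754787/16384
(1,0): OLD=5167/64 → NEW=0, ERR=5167/64
(1,1): OLD=12809/512 → NEW=0, ERR=12809/512
(1,2): OLD=1488893/16384 → NEW=0, ERR=1488893/16384
(1,3): OLD=20875801/65536 → NEW=255, ERR=4164121/65536
(1,4): OLD=93170859/1048576 → NEW=0, ERR=93170859/1048576
(2,0): OLD=1744243/8192 → NEW=255, ERR=-344717/8192
(2,1): OLD=57800929/262144 → NEW=255, ERR=-9045791/262144
(2,2): OLD=489805923/4194304 → NEW=0, ERR=489805923/4194304
(2,3): OLD=16192478969/67108864 → NEW=255, ERR=-920281351/67108864
(2,4): OLD=73807663759/1073741824 → NEW=0, ERR=73807663759/1073741824
(3,0): OLD=98062979/4194304 → NEW=0, ERR=98062979/4194304
(3,1): OLD=1869364103/33554432 → NEW=0, ERR=1869364103/33554432
(3,2): OLD=137588416061/1073741824 → NEW=255, ERR=-136215749059/1073741824
(3,3): OLD=297212158853/2147483648 → NEW=255, ERR=-250396171387/2147483648
(3,4): OLD=776920568153/34359738368 → NEW=0, ERR=776920568153/34359738368
Row 0: .#...
Row 1: ...#.
Row 2: ##.#.
Row 3: ..##.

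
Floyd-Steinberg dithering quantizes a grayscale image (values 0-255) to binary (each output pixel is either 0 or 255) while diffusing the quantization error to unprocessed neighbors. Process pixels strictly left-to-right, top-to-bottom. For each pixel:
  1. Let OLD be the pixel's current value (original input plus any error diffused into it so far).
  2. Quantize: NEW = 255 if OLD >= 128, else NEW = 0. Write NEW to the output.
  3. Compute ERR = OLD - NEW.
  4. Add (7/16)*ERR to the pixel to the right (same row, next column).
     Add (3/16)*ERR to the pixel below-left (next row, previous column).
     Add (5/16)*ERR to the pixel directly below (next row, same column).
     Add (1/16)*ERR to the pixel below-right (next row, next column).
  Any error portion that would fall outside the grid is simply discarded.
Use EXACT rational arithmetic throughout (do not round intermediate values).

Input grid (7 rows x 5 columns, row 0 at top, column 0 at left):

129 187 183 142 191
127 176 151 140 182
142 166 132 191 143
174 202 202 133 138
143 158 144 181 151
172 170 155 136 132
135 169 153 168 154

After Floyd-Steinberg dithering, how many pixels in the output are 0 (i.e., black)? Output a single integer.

(0,0): OLD=129 → NEW=255, ERR=-126
(0,1): OLD=1055/8 → NEW=255, ERR=-985/8
(0,2): OLD=16529/128 → NEW=255, ERR=-16111/128
(0,3): OLD=178039/2048 → NEW=0, ERR=178039/2048
(0,4): OLD=7504961/32768 → NEW=255, ERR=-850879/32768
(1,0): OLD=8261/128 → NEW=0, ERR=8261/128
(1,1): OLD=137507/1024 → NEW=255, ERR=-123613/1024
(1,2): OLD=2210463/32768 → NEW=0, ERR=2210463/32768
(1,3): OLD=24109907/131072 → NEW=255, ERR=-9313453/131072
(1,4): OLD=310864409/2097152 → NEW=255, ERR=-223909351/2097152
(2,0): OLD=2286129/16384 → NEW=255, ERR=-1891791/16384
(2,1): OLD=49514859/524288 → NEW=0, ERR=49514859/524288
(2,2): OLD=1455686017/8388608 → NEW=255, ERR=-683409023/8388608
(2,3): OLD=15750384243/134217728 → NEW=0, ERR=15750384243/134217728
(2,4): OLD=336154883173/2147483648 → NEW=255, ERR=-211453447067/2147483648
(3,0): OLD=1305475809/8388608 → NEW=255, ERR=-833619231/8388608
(3,1): OLD=11109505549/67108864 → NEW=255, ERR=-6003254771/67108864
(3,2): OLD=355000364895/2147483648 → NEW=255, ERR=-192607965345/2147483648
(3,3): OLD=459038391735/4294967296 → NEW=0, ERR=459038391735/4294967296
(3,4): OLD=11086034356819/68719476736 → NEW=255, ERR=-6437432210861/68719476736
(4,0): OLD=102190547279/1073741824 → NEW=0, ERR=102190547279/1073741824
(4,1): OLD=5107755141519/34359738368 → NEW=255, ERR=-3653978142321/34359738368
(4,2): OLD=46121607934913/549755813888 → NEW=0, ERR=46121607934913/549755813888
(4,3): OLD=2004922651085455/8796093022208 → NEW=255, ERR=-238081069577585/8796093022208
(4,4): OLD=16404947265933673/140737488355328 → NEW=0, ERR=16404947265933673/140737488355328
(5,0): OLD=99946553126413/549755813888 → NEW=255, ERR=-40241179415027/549755813888
(5,1): OLD=556007845248039/4398046511104 → NEW=0, ERR=556007845248039/4398046511104
(5,2): OLD=31638487550174495/140737488355328 → NEW=255, ERR=-4249571980434145/140737488355328
(5,3): OLD=79618314665271665/562949953421312 → NEW=255, ERR=-63933923457162895/562949953421312
(5,4): OLD=1054274594291378699/9007199254740992 → NEW=0, ERR=1054274594291378699/9007199254740992
(6,0): OLD=9558156823127677/70368744177664 → NEW=255, ERR=-8385872942176643/70368744177664
(6,1): OLD=329062744690470803/2251799813685248 → NEW=255, ERR=-245146207799267437/2251799813685248
(6,2): OLD=2973885666152924673/36028797018963968 → NEW=0, ERR=2973885666152924673/36028797018963968
(6,3): OLD=108767155248258895563/576460752303423488 → NEW=255, ERR=-38230336589114093877/576460752303423488
(6,4): OLD=1424686470104943196493/9223372036854775808 → NEW=255, ERR=-927273399293024634547/9223372036854775808
Output grid:
  Row 0: ###.#  (1 black, running=1)
  Row 1: .#.##  (2 black, running=3)
  Row 2: #.#.#  (2 black, running=5)
  Row 3: ###.#  (1 black, running=6)
  Row 4: .#.#.  (3 black, running=9)
  Row 5: #.##.  (2 black, running=11)
  Row 6: ##.##  (1 black, running=12)

Answer: 12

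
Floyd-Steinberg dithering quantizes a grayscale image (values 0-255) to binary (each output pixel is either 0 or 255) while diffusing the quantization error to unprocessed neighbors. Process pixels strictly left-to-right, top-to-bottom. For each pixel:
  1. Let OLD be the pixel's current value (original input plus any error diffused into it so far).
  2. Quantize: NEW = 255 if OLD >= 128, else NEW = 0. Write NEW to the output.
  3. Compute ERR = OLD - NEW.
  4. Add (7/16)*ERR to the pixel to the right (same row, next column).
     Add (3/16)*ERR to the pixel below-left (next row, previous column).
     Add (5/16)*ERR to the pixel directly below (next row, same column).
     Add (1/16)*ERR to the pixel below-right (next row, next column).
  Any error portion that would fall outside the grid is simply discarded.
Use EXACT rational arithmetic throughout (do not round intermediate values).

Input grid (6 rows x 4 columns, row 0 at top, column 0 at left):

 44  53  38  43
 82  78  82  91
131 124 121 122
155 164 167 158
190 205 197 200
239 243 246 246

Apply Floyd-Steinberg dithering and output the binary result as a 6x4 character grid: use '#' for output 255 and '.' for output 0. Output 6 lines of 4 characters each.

Answer: ....
.#.#
#.#.
#.##
###.
####

Derivation:
(0,0): OLD=44 → NEW=0, ERR=44
(0,1): OLD=289/4 → NEW=0, ERR=289/4
(0,2): OLD=4455/64 → NEW=0, ERR=4455/64
(0,3): OLD=75217/1024 → NEW=0, ERR=75217/1024
(1,0): OLD=6995/64 → NEW=0, ERR=6995/64
(1,1): OLD=84069/512 → NEW=255, ERR=-46491/512
(1,2): OLD=1348649/16384 → NEW=0, ERR=1348649/16384
(1,3): OLD=40453487/262144 → NEW=255, ERR=-26393233/262144
(2,0): OLD=1213479/8192 → NEW=255, ERR=-875481/8192
(2,1): OLD=18647229/262144 → NEW=0, ERR=18647229/262144
(2,2): OLD=80368777/524288 → NEW=255, ERR=-53324663/524288
(2,3): OLD=429361973/8388608 → NEW=0, ERR=429361973/8388608
(3,0): OLD=565981847/4194304 → NEW=255, ERR=-503565673/4194304
(3,1): OLD=7244634121/67108864 → NEW=0, ERR=7244634121/67108864
(3,2): OLD=210977917111/1073741824 → NEW=255, ERR=-62826248009/1073741824
(3,3): OLD=2440218347905/17179869184 → NEW=255, ERR=-1940648294015/17179869184
(4,0): OLD=185459595083/1073741824 → NEW=255, ERR=-88344570037/1073741824
(4,1): OLD=1582820182913/8589934592 → NEW=255, ERR=-607613138047/8589934592
(4,2): OLD=36650945347521/274877906944 → NEW=255, ERR=-33442920923199/274877906944
(4,3): OLD=474173472746903/4398046511104 → NEW=0, ERR=474173472746903/4398046511104
(5,0): OLD=27491287664187/137438953472 → NEW=255, ERR=-7555645471173/137438953472
(5,1): OLD=742783190815261/4398046511104 → NEW=255, ERR=-378718669516259/4398046511104
(5,2): OLD=409239662462383/2199023255552 → NEW=255, ERR=-151511267703377/2199023255552
(5,3): OLD=17025333948821397/70368744177664 → NEW=255, ERR=-918695816482923/70368744177664
Row 0: ....
Row 1: .#.#
Row 2: #.#.
Row 3: #.##
Row 4: ###.
Row 5: ####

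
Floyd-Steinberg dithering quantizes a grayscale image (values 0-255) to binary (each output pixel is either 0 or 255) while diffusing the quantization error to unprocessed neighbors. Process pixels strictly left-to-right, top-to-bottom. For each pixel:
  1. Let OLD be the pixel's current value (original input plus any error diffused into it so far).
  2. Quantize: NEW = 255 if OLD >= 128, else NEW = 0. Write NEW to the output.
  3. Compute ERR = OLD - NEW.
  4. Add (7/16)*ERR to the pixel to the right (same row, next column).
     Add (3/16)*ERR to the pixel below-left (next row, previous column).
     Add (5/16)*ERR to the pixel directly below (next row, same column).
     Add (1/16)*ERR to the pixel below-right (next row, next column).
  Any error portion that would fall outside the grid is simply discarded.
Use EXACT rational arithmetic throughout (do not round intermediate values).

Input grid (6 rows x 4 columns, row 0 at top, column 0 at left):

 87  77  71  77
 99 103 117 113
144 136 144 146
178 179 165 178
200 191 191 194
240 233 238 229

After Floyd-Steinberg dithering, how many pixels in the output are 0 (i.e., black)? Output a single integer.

(0,0): OLD=87 → NEW=0, ERR=87
(0,1): OLD=1841/16 → NEW=0, ERR=1841/16
(0,2): OLD=31063/256 → NEW=0, ERR=31063/256
(0,3): OLD=532833/4096 → NEW=255, ERR=-511647/4096
(1,0): OLD=37827/256 → NEW=255, ERR=-27453/256
(1,1): OLD=246229/2048 → NEW=0, ERR=246229/2048
(1,2): OLD=12536313/65536 → NEW=255, ERR=-4175367/65536
(1,3): OLD=56281887/1048576 → NEW=0, ERR=56281887/1048576
(2,0): OLD=4359159/32768 → NEW=255, ERR=-3996681/32768
(2,1): OLD=106495373/1048576 → NEW=0, ERR=106495373/1048576
(2,2): OLD=390284033/2097152 → NEW=255, ERR=-144489727/2097152
(2,3): OLD=4316726109/33554432 → NEW=255, ERR=-4239654051/33554432
(3,0): OLD=2666361607/16777216 → NEW=255, ERR=-1611828473/16777216
(3,1): OLD=39772723033/268435456 → NEW=255, ERR=-28678318247/268435456
(3,2): OLD=340959069095/4294967296 → NEW=0, ERR=340959069095/4294967296
(3,3): OLD=11609486789137/68719476736 → NEW=255, ERR=-5913979778543/68719476736
(4,0): OLD=644012226619/4294967296 → NEW=255, ERR=-451204433861/4294967296
(4,1): OLD=4141486338993/34359738368 → NEW=0, ERR=4141486338993/34359738368
(4,2): OLD=270180666371857/1099511627776 → NEW=255, ERR=-10194798711023/1099511627776
(4,3): OLD=2955687641044423/17592186044416 → NEW=255, ERR=-1530319800281657/17592186044416
(5,0): OLD=126317676995659/549755813888 → NEW=255, ERR=-13870055545781/549755813888
(5,1): OLD=4421343653745389/17592186044416 → NEW=255, ERR=-64663787580691/17592186044416
(5,2): OLD=1976634239122153/8796093022208 → NEW=255, ERR=-266369481540887/8796093022208
(5,3): OLD=52913881144383153/281474976710656 → NEW=255, ERR=-18862237916834127/281474976710656
Output grid:
  Row 0: ...#  (3 black, running=3)
  Row 1: #.#.  (2 black, running=5)
  Row 2: #.##  (1 black, running=6)
  Row 3: ##.#  (1 black, running=7)
  Row 4: #.##  (1 black, running=8)
  Row 5: ####  (0 black, running=8)

Answer: 8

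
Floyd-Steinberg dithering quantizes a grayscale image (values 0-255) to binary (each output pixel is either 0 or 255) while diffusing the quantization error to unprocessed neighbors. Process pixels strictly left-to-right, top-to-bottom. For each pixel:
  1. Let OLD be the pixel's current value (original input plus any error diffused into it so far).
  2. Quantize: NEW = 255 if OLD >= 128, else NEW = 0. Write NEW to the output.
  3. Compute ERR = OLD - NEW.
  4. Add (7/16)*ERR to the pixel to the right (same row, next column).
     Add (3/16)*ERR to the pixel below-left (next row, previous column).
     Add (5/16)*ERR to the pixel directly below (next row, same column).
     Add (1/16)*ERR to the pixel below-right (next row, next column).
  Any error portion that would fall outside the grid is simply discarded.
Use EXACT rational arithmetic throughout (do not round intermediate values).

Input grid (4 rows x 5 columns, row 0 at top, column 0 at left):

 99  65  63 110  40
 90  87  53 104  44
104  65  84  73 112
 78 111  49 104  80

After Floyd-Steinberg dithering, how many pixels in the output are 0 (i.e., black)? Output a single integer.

Answer: 14

Derivation:
(0,0): OLD=99 → NEW=0, ERR=99
(0,1): OLD=1733/16 → NEW=0, ERR=1733/16
(0,2): OLD=28259/256 → NEW=0, ERR=28259/256
(0,3): OLD=648373/4096 → NEW=255, ERR=-396107/4096
(0,4): OLD=-151309/65536 → NEW=0, ERR=-151309/65536
(1,0): OLD=36159/256 → NEW=255, ERR=-29121/256
(1,1): OLD=200633/2048 → NEW=0, ERR=200633/2048
(1,2): OLD=7798317/65536 → NEW=0, ERR=7798317/65536
(1,3): OLD=34682985/262144 → NEW=255, ERR=-32163735/262144
(1,4): OLD=-68973797/4194304 → NEW=0, ERR=-68973797/4194304
(2,0): OLD=2844931/32768 → NEW=0, ERR=2844931/32768
(2,1): OLD=156027729/1048576 → NEW=255, ERR=-111359151/1048576
(2,2): OLD=970396723/16777216 → NEW=0, ERR=970396723/16777216
(2,3): OLD=17264853737/268435456 → NEW=0, ERR=17264853737/268435456
(2,4): OLD=546883033631/4294967296 → NEW=0, ERR=546883033631/4294967296
(3,0): OLD=1429734355/16777216 → NEW=0, ERR=1429734355/16777216
(3,1): OLD=17631769431/134217728 → NEW=255, ERR=-16593751209/134217728
(3,2): OLD=79059236973/4294967296 → NEW=0, ERR=79059236973/4294967296
(3,3): OLD=1371312400037/8589934592 → NEW=255, ERR=-819120920923/8589934592
(3,4): OLD=11282575487193/137438953472 → NEW=0, ERR=11282575487193/137438953472
Output grid:
  Row 0: ...#.  (4 black, running=4)
  Row 1: #..#.  (3 black, running=7)
  Row 2: .#...  (4 black, running=11)
  Row 3: .#.#.  (3 black, running=14)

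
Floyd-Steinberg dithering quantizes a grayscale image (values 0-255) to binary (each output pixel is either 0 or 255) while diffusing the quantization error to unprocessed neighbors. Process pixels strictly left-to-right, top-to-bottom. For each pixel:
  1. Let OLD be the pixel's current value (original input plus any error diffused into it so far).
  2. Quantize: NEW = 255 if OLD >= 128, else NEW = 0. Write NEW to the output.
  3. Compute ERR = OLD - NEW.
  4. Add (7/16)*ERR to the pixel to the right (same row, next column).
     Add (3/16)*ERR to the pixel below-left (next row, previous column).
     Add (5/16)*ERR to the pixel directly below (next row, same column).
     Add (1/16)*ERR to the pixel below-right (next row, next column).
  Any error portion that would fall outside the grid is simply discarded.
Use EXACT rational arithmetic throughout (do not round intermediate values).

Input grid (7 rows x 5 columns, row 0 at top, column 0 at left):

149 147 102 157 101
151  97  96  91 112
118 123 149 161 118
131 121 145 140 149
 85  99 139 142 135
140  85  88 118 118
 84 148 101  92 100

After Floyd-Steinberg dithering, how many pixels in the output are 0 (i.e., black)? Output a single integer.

Answer: 18

Derivation:
(0,0): OLD=149 → NEW=255, ERR=-106
(0,1): OLD=805/8 → NEW=0, ERR=805/8
(0,2): OLD=18691/128 → NEW=255, ERR=-13949/128
(0,3): OLD=223893/2048 → NEW=0, ERR=223893/2048
(0,4): OLD=4876819/32768 → NEW=255, ERR=-3479021/32768
(1,0): OLD=17503/128 → NEW=255, ERR=-15137/128
(1,1): OLD=50841/1024 → NEW=0, ERR=50841/1024
(1,2): OLD=3619341/32768 → NEW=0, ERR=3619341/32768
(1,3): OLD=19237257/131072 → NEW=255, ERR=-14186103/131072
(1,4): OLD=80327035/2097152 → NEW=0, ERR=80327035/2097152
(2,0): OLD=1480355/16384 → NEW=0, ERR=1480355/16384
(2,1): OLD=100329905/524288 → NEW=255, ERR=-33363535/524288
(2,2): OLD=1161702483/8388608 → NEW=255, ERR=-977392557/8388608
(2,3): OLD=12118229065/134217728 → NEW=0, ERR=12118229065/134217728
(2,4): OLD=349408755647/2147483648 → NEW=255, ERR=-198199574593/2147483648
(3,0): OLD=1235673843/8388608 → NEW=255, ERR=-903421197/8388608
(3,1): OLD=2536538999/67108864 → NEW=0, ERR=2536538999/67108864
(3,2): OLD=296518892621/2147483648 → NEW=255, ERR=-251089437619/2147483648
(3,3): OLD=397173051877/4294967296 → NEW=0, ERR=397173051877/4294967296
(3,4): OLD=11425200980953/68719476736 → NEW=255, ERR=-6098265586727/68719476736
(4,0): OLD=62740824157/1073741824 → NEW=0, ERR=62740824157/1073741824
(4,1): OLD=3701287737181/34359738368 → NEW=0, ERR=3701287737181/34359738368
(4,2): OLD=93068778493715/549755813888 → NEW=255, ERR=-47118954047725/549755813888
(4,3): OLD=962766013908829/8796093022208 → NEW=0, ERR=962766013908829/8796093022208
(4,4): OLD=22649443460069899/140737488355328 → NEW=255, ERR=-13238616070538741/140737488355328
(5,0): OLD=98108209020983/549755813888 → NEW=255, ERR=-42079523520457/549755813888
(5,1): OLD=319990350522085/4398046511104 → NEW=0, ERR=319990350522085/4398046511104
(5,2): OLD=16931075261204877/140737488355328 → NEW=0, ERR=16931075261204877/140737488355328
(5,3): OLD=102368221377041475/562949953421312 → NEW=255, ERR=-41184016745393085/562949953421312
(5,4): OLD=571406098321075697/9007199254740992 → NEW=0, ERR=571406098321075697/9007199254740992
(6,0): OLD=5187764621671751/70368744177664 → NEW=0, ERR=5187764621671751/70368744177664
(6,1): OLD=497114400974732457/2251799813685248 → NEW=255, ERR=-77094551515005783/2251799813685248
(6,2): OLD=4123359517729300947/36028797018963968 → NEW=0, ERR=4123359517729300947/36028797018963968
(6,3): OLD=79910248924215637201/576460752303423488 → NEW=255, ERR=-67087242913157352239/576460752303423488
(6,4): OLD=593404021608837819127/9223372036854775808 → NEW=0, ERR=593404021608837819127/9223372036854775808
Output grid:
  Row 0: #.#.#  (2 black, running=2)
  Row 1: #..#.  (3 black, running=5)
  Row 2: .##.#  (2 black, running=7)
  Row 3: #.#.#  (2 black, running=9)
  Row 4: ..#.#  (3 black, running=12)
  Row 5: #..#.  (3 black, running=15)
  Row 6: .#.#.  (3 black, running=18)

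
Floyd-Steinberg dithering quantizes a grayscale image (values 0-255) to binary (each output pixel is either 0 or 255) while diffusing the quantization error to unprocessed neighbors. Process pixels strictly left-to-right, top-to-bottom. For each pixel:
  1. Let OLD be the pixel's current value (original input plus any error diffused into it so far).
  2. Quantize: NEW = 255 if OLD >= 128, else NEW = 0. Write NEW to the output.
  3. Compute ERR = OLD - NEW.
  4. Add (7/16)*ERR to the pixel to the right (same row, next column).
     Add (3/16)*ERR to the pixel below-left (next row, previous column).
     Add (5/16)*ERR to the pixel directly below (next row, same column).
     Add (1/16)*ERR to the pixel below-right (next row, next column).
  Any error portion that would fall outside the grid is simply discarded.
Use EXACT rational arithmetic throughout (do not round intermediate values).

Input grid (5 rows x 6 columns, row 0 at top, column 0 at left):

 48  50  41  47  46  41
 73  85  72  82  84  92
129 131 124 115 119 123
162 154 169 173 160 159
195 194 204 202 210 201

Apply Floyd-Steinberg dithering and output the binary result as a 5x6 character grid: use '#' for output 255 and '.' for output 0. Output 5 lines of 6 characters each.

(0,0): OLD=48 → NEW=0, ERR=48
(0,1): OLD=71 → NEW=0, ERR=71
(0,2): OLD=1153/16 → NEW=0, ERR=1153/16
(0,3): OLD=20103/256 → NEW=0, ERR=20103/256
(0,4): OLD=329137/4096 → NEW=0, ERR=329137/4096
(0,5): OLD=4990935/65536 → NEW=0, ERR=4990935/65536
(1,0): OLD=1621/16 → NEW=0, ERR=1621/16
(1,1): OLD=21507/128 → NEW=255, ERR=-11133/128
(1,2): OLD=309775/4096 → NEW=0, ERR=309775/4096
(1,3): OLD=2608299/16384 → NEW=255, ERR=-1569621/16384
(1,4): OLD=90581129/1048576 → NEW=0, ERR=90581129/1048576
(1,5): OLD=2661105647/16777216 → NEW=255, ERR=-1617084433/16777216
(2,0): OLD=295633/2048 → NEW=255, ERR=-226607/2048
(2,1): OLD=4975739/65536 → NEW=0, ERR=4975739/65536
(2,2): OLD=165100049/1048576 → NEW=255, ERR=-102286831/1048576
(2,3): OLD=531069545/8388608 → NEW=0, ERR=531069545/8388608
(2,4): OLD=40166738011/268435456 → NEW=255, ERR=-28284303269/268435456
(2,5): OLD=224112868909/4294967296 → NEW=0, ERR=224112868909/4294967296
(3,0): OLD=148539409/1048576 → NEW=255, ERR=-118847471/1048576
(3,1): OLD=863467405/8388608 → NEW=0, ERR=863467405/8388608
(3,2): OLD=13432848927/67108864 → NEW=255, ERR=-3679911393/67108864
(3,3): OLD=613924611861/4294967296 → NEW=255, ERR=-481292048619/4294967296
(3,4): OLD=3153786944837/34359738368 → NEW=0, ERR=3153786944837/34359738368
(3,5): OLD=114831806959979/549755813888 → NEW=255, ERR=-25355925581461/549755813888
(4,0): OLD=24008960335/134217728 → NEW=255, ERR=-10216560305/134217728
(4,1): OLD=376881353331/2147483648 → NEW=255, ERR=-170726976909/2147483648
(4,2): OLD=9449243097161/68719476736 → NEW=255, ERR=-8074223470519/68719476736
(4,3): OLD=142232913030189/1099511627776 → NEW=255, ERR=-138142552052691/1099511627776
(4,4): OLD=2956620798197213/17592186044416 → NEW=255, ERR=-1529386643128867/17592186044416
(4,5): OLD=43428554639662571/281474976710656 → NEW=255, ERR=-28347564421554709/281474976710656
Row 0: ......
Row 1: .#.#.#
Row 2: #.#.#.
Row 3: #.##.#
Row 4: ######

Answer: ......
.#.#.#
#.#.#.
#.##.#
######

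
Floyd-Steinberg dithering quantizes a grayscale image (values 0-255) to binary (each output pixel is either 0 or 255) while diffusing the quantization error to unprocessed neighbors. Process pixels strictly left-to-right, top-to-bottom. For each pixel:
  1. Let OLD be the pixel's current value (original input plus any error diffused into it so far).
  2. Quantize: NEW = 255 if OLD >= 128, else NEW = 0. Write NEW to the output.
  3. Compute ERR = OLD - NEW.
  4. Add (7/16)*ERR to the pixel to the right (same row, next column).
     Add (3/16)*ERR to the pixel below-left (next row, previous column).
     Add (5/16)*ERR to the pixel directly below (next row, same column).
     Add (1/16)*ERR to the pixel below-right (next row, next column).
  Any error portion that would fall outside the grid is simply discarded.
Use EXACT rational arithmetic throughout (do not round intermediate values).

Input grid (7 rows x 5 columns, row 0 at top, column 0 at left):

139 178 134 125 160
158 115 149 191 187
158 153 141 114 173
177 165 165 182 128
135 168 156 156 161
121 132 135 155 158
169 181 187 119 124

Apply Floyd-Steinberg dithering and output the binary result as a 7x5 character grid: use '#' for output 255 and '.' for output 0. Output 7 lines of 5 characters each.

(0,0): OLD=139 → NEW=255, ERR=-116
(0,1): OLD=509/4 → NEW=0, ERR=509/4
(0,2): OLD=12139/64 → NEW=255, ERR=-4181/64
(0,3): OLD=98733/1024 → NEW=0, ERR=98733/1024
(0,4): OLD=3312571/16384 → NEW=255, ERR=-865349/16384
(1,0): OLD=9319/64 → NEW=255, ERR=-7001/64
(1,1): OLD=44753/512 → NEW=0, ERR=44753/512
(1,2): OLD=3159781/16384 → NEW=255, ERR=-1018139/16384
(1,3): OLD=11793697/65536 → NEW=255, ERR=-4917983/65536
(1,4): OLD=150669763/1048576 → NEW=255, ERR=-116717117/1048576
(2,0): OLD=1148555/8192 → NEW=255, ERR=-940405/8192
(2,1): OLD=29256169/262144 → NEW=0, ERR=29256169/262144
(2,2): OLD=678636667/4194304 → NEW=255, ERR=-390910853/4194304
(2,3): OLD=1679030977/67108864 → NEW=0, ERR=1679030977/67108864
(2,4): OLD=155125060359/1073741824 → NEW=255, ERR=-118679104761/1073741824
(3,0): OLD=679695515/4194304 → NEW=255, ERR=-389852005/4194304
(3,1): OLD=4515136063/33554432 → NEW=255, ERR=-4041244097/33554432
(3,2): OLD=101843787557/1073741824 → NEW=0, ERR=101843787557/1073741824
(3,3): OLD=439731836237/2147483648 → NEW=255, ERR=-107876494003/2147483648
(3,4): OLD=2509848996737/34359738368 → NEW=0, ERR=2509848996737/34359738368
(4,0): OLD=44759760629/536870912 → NEW=0, ERR=44759760629/536870912
(4,1): OLD=3071984865589/17179869184 → NEW=255, ERR=-1308881776331/17179869184
(4,2): OLD=37208131219771/274877906944 → NEW=255, ERR=-32885735050949/274877906944
(4,3): OLD=473162539749941/4398046511104 → NEW=0, ERR=473162539749941/4398046511104
(4,4): OLD=16026877889047027/70368744177664 → NEW=255, ERR=-1917151876257293/70368744177664
(5,0): OLD=36495143111871/274877906944 → NEW=255, ERR=-33598723158849/274877906944
(5,1): OLD=82450163768253/2199023255552 → NEW=0, ERR=82450163768253/2199023255552
(5,2): OLD=9107637837173349/70368744177664 → NEW=255, ERR=-8836391928130971/70368744177664
(5,3): OLD=34085635360467595/281474976710656 → NEW=0, ERR=34085635360467595/281474976710656
(5,4): OLD=942107553666661897/4503599627370496 → NEW=255, ERR=-206310351312814583/4503599627370496
(6,0): OLD=4849560447963407/35184372088832 → NEW=255, ERR=-4122454434688753/35184372088832
(6,1): OLD=124155098342734625/1125899906842624 → NEW=0, ERR=124155098342734625/1125899906842624
(6,2): OLD=3982108963596752379/18014398509481984 → NEW=255, ERR=-611562656321153541/18014398509481984
(6,3): OLD=36188038933799949577/288230376151711744 → NEW=0, ERR=36188038933799949577/288230376151711744
(6,4): OLD=794049717010613897855/4611686018427387904 → NEW=255, ERR=-381930217688370017665/4611686018427387904
Row 0: #.#.#
Row 1: #.###
Row 2: #.#.#
Row 3: ##.#.
Row 4: .##.#
Row 5: #.#.#
Row 6: #.#.#

Answer: #.#.#
#.###
#.#.#
##.#.
.##.#
#.#.#
#.#.#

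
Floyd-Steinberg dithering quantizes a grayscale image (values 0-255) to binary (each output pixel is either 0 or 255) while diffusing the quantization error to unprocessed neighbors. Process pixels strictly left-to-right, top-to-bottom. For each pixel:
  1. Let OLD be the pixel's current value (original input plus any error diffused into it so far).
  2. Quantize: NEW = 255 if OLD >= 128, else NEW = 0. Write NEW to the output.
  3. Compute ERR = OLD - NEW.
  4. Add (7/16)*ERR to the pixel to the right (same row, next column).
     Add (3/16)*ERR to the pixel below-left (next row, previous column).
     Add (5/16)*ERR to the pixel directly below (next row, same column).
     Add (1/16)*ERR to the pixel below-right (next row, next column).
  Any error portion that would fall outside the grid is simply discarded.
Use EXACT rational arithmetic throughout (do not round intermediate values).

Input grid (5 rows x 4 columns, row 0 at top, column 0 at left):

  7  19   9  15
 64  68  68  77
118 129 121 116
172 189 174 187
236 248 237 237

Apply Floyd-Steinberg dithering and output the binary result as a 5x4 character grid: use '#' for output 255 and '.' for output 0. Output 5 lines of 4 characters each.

(0,0): OLD=7 → NEW=0, ERR=7
(0,1): OLD=353/16 → NEW=0, ERR=353/16
(0,2): OLD=4775/256 → NEW=0, ERR=4775/256
(0,3): OLD=94865/4096 → NEW=0, ERR=94865/4096
(1,0): OLD=18003/256 → NEW=0, ERR=18003/256
(1,1): OLD=224453/2048 → NEW=0, ERR=224453/2048
(1,2): OLD=8355753/65536 → NEW=0, ERR=8355753/65536
(1,3): OLD=148042223/1048576 → NEW=255, ERR=-119344657/1048576
(2,0): OLD=5260103/32768 → NEW=255, ERR=-3095737/32768
(2,1): OLD=157514493/1048576 → NEW=255, ERR=-109872387/1048576
(2,2): OLD=210785329/2097152 → NEW=0, ERR=210785329/2097152
(2,3): OLD=4441748941/33554432 → NEW=255, ERR=-4114631219/33554432
(3,0): OLD=2060746071/16777216 → NEW=0, ERR=2060746071/16777216
(3,1): OLD=59843563273/268435456 → NEW=255, ERR=-8607478007/268435456
(3,2): OLD=695096093687/4294967296 → NEW=255, ERR=-400120566793/4294967296
(3,3): OLD=7848022555713/68719476736 → NEW=0, ERR=7848022555713/68719476736
(4,0): OLD=1152649533515/4294967296 → NEW=255, ERR=57432873035/4294967296
(4,1): OLD=8041525697505/34359738368 → NEW=255, ERR=-720207586335/34359738368
(4,2): OLD=239832257528129/1099511627776 → NEW=255, ERR=-40543207554751/1099511627776
(4,3): OLD=4410956579001367/17592186044416 → NEW=255, ERR=-75050862324713/17592186044416
Row 0: ....
Row 1: ...#
Row 2: ##.#
Row 3: .##.
Row 4: ####

Answer: ....
...#
##.#
.##.
####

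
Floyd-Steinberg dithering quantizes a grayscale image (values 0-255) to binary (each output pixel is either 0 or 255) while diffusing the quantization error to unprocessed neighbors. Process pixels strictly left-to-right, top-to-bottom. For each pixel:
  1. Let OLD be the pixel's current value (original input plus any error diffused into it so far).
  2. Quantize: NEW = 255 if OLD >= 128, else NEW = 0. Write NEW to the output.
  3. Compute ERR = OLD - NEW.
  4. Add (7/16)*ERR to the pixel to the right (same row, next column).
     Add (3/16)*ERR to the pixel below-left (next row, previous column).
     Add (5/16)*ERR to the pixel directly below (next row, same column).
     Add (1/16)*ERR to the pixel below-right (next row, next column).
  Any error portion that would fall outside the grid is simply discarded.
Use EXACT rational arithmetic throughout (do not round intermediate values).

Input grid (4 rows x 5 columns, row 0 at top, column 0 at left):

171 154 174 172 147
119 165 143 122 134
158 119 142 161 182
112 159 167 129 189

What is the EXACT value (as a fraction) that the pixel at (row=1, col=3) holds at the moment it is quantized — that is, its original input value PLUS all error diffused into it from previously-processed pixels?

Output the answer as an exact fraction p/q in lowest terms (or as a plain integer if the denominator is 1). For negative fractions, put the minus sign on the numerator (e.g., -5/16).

Answer: 10550617/65536

Derivation:
(0,0): OLD=171 → NEW=255, ERR=-84
(0,1): OLD=469/4 → NEW=0, ERR=469/4
(0,2): OLD=14419/64 → NEW=255, ERR=-1901/64
(0,3): OLD=162821/1024 → NEW=255, ERR=-98299/1024
(0,4): OLD=1720355/16384 → NEW=0, ERR=1720355/16384
(1,0): OLD=7343/64 → NEW=0, ERR=7343/64
(1,1): OLD=123401/512 → NEW=255, ERR=-7159/512
(1,2): OLD=1915773/16384 → NEW=0, ERR=1915773/16384
(1,3): OLD=10550617/65536 → NEW=255, ERR=-6161063/65536
Target (1,3): original=122, with diffused error = 10550617/65536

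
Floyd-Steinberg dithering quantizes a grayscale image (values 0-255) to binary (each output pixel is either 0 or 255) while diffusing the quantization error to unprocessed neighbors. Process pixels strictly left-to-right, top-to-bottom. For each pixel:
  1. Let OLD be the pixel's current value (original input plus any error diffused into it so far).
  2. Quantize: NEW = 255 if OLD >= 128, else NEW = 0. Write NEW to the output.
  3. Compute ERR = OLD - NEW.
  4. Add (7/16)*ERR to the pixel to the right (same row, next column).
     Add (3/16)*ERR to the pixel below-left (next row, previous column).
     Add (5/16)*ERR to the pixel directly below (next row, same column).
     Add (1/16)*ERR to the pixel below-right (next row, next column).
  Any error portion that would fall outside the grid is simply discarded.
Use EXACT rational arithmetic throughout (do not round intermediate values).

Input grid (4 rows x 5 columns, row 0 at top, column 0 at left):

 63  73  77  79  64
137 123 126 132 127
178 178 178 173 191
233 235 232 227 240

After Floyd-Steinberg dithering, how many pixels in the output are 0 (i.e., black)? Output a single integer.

(0,0): OLD=63 → NEW=0, ERR=63
(0,1): OLD=1609/16 → NEW=0, ERR=1609/16
(0,2): OLD=30975/256 → NEW=0, ERR=30975/256
(0,3): OLD=540409/4096 → NEW=255, ERR=-504071/4096
(0,4): OLD=665807/65536 → NEW=0, ERR=665807/65536
(1,0): OLD=44939/256 → NEW=255, ERR=-20341/256
(1,1): OLD=299597/2048 → NEW=255, ERR=-222643/2048
(1,2): OLD=6518225/65536 → NEW=0, ERR=6518225/65536
(1,3): OLD=38410237/262144 → NEW=255, ERR=-28436483/262144
(1,4): OLD=314676823/4194304 → NEW=0, ERR=314676823/4194304
(2,0): OLD=4351135/32768 → NEW=255, ERR=-4004705/32768
(2,1): OLD=109305157/1048576 → NEW=0, ERR=109305157/1048576
(2,2): OLD=3817707535/16777216 → NEW=255, ERR=-460482545/16777216
(2,3): OLD=39561068989/268435456 → NEW=255, ERR=-28889972291/268435456
(2,4): OLD=689686572267/4294967296 → NEW=255, ERR=-405530088213/4294967296
(3,0): OLD=3596253999/16777216 → NEW=255, ERR=-681936081/16777216
(3,1): OLD=31810667779/134217728 → NEW=255, ERR=-2414852861/134217728
(3,2): OLD=867098072337/4294967296 → NEW=255, ERR=-228118588143/4294967296
(3,3): OLD=1294602440329/8589934592 → NEW=255, ERR=-895830880631/8589934592
(3,4): OLD=21734752673421/137438953472 → NEW=255, ERR=-13312180461939/137438953472
Output grid:
  Row 0: ...#.  (4 black, running=4)
  Row 1: ##.#.  (2 black, running=6)
  Row 2: #.###  (1 black, running=7)
  Row 3: #####  (0 black, running=7)

Answer: 7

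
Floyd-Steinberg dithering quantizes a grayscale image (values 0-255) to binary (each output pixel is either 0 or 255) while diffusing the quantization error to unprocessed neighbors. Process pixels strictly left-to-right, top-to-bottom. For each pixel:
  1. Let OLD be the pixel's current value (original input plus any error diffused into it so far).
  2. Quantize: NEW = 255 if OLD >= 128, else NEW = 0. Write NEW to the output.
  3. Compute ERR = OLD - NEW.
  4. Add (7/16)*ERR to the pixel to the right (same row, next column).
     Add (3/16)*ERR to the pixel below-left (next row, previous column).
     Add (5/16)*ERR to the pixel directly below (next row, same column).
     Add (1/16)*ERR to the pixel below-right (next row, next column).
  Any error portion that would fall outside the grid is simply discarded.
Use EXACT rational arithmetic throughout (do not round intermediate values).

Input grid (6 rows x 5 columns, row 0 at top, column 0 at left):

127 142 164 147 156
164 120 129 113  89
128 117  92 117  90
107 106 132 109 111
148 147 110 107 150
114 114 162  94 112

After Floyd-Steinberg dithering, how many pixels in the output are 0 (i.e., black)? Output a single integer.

(0,0): OLD=127 → NEW=0, ERR=127
(0,1): OLD=3161/16 → NEW=255, ERR=-919/16
(0,2): OLD=35551/256 → NEW=255, ERR=-29729/256
(0,3): OLD=394009/4096 → NEW=0, ERR=394009/4096
(0,4): OLD=12981679/65536 → NEW=255, ERR=-3730001/65536
(1,0): OLD=49387/256 → NEW=255, ERR=-15893/256
(1,1): OLD=125037/2048 → NEW=0, ERR=125037/2048
(1,2): OLD=8773105/65536 → NEW=255, ERR=-7938575/65536
(1,3): OLD=18909789/262144 → NEW=0, ERR=18909789/262144
(1,4): OLD=456278135/4194304 → NEW=0, ERR=456278135/4194304
(2,0): OLD=3933695/32768 → NEW=0, ERR=3933695/32768
(2,1): OLD=169876709/1048576 → NEW=255, ERR=-97510171/1048576
(2,2): OLD=516783087/16777216 → NEW=0, ERR=516783087/16777216
(2,3): OLD=44518624861/268435456 → NEW=255, ERR=-23932416419/268435456
(2,4): OLD=384392768843/4294967296 → NEW=0, ERR=384392768843/4294967296
(3,0): OLD=2132022799/16777216 → NEW=0, ERR=2132022799/16777216
(3,1): OLD=19570952675/134217728 → NEW=255, ERR=-14654567965/134217728
(3,2): OLD=306354525489/4294967296 → NEW=0, ERR=306354525489/4294967296
(3,3): OLD=1125723263241/8589934592 → NEW=255, ERR=-1064710057719/8589934592
(3,4): OLD=10880843794381/137438953472 → NEW=0, ERR=10880843794381/137438953472
(4,0): OLD=359144787969/2147483648 → NEW=255, ERR=-188463542271/2147483648
(4,1): OLD=6583404027009/68719476736 → NEW=0, ERR=6583404027009/68719476736
(4,2): OLD=158482289100207/1099511627776 → NEW=255, ERR=-121893175982673/1099511627776
(4,3): OLD=687264247523969/17592186044416 → NEW=0, ERR=687264247523969/17592186044416
(4,4): OLD=51815310069461511/281474976710656 → NEW=255, ERR=-19960808991755769/281474976710656
(5,0): OLD=114940370884131/1099511627776 → NEW=0, ERR=114940370884131/1099511627776
(5,1): OLD=1437295632911145/8796093022208 → NEW=255, ERR=-805708087751895/8796093022208
(5,2): OLD=28314723093472113/281474976710656 → NEW=0, ERR=28314723093472113/281474976710656
(5,3): OLD=146358871600554335/1125899906842624 → NEW=255, ERR=-140745604644314785/1125899906842624
(5,4): OLD=677162132558197349/18014398509481984 → NEW=0, ERR=677162132558197349/18014398509481984
Output grid:
  Row 0: .##.#  (2 black, running=2)
  Row 1: #.#..  (3 black, running=5)
  Row 2: .#.#.  (3 black, running=8)
  Row 3: .#.#.  (3 black, running=11)
  Row 4: #.#.#  (2 black, running=13)
  Row 5: .#.#.  (3 black, running=16)

Answer: 16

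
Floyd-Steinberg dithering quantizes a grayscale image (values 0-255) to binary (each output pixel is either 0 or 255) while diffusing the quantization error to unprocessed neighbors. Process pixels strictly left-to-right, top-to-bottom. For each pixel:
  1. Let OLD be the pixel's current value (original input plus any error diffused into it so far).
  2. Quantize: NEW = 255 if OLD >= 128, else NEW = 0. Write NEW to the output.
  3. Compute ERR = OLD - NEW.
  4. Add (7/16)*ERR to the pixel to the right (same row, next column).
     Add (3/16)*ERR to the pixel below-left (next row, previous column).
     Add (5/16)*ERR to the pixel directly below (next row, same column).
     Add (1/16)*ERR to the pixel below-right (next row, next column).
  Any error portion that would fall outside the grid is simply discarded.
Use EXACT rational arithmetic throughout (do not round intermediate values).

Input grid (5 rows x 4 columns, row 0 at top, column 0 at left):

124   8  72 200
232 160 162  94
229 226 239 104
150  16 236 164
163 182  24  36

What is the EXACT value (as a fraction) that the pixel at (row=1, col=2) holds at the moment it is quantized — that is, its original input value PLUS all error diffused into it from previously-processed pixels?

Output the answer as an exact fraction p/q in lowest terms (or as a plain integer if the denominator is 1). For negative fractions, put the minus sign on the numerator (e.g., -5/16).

Answer: 2923841/16384

Derivation:
(0,0): OLD=124 → NEW=0, ERR=124
(0,1): OLD=249/4 → NEW=0, ERR=249/4
(0,2): OLD=6351/64 → NEW=0, ERR=6351/64
(0,3): OLD=249257/1024 → NEW=255, ERR=-11863/1024
(1,0): OLD=18075/64 → NEW=255, ERR=1755/64
(1,1): OLD=111517/512 → NEW=255, ERR=-19043/512
(1,2): OLD=2923841/16384 → NEW=255, ERR=-1254079/16384
Target (1,2): original=162, with diffused error = 2923841/16384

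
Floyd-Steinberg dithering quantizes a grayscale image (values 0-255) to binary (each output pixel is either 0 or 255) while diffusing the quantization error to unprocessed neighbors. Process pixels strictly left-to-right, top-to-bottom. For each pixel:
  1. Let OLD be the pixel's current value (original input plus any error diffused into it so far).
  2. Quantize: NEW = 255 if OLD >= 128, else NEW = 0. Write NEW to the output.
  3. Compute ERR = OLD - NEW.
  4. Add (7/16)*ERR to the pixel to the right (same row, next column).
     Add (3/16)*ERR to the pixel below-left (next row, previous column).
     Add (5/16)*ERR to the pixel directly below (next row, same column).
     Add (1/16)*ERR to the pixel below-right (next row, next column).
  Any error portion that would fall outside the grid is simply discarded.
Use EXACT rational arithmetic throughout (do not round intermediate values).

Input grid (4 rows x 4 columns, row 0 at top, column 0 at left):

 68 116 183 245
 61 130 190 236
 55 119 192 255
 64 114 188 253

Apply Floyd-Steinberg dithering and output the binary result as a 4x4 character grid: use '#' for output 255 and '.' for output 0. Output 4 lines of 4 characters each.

(0,0): OLD=68 → NEW=0, ERR=68
(0,1): OLD=583/4 → NEW=255, ERR=-437/4
(0,2): OLD=8653/64 → NEW=255, ERR=-7667/64
(0,3): OLD=197211/1024 → NEW=255, ERR=-63909/1024
(1,0): OLD=3953/64 → NEW=0, ERR=3953/64
(1,1): OLD=53591/512 → NEW=0, ERR=53591/512
(1,2): OLD=2946275/16384 → NEW=255, ERR=-1231645/16384
(1,3): OLD=46168997/262144 → NEW=255, ERR=-20677723/262144
(2,0): OLD=769453/8192 → NEW=0, ERR=769453/8192
(2,1): OLD=47859071/262144 → NEW=255, ERR=-18987649/262144
(2,2): OLD=67408331/524288 → NEW=255, ERR=-66285109/524288
(2,3): OLD=1428909407/8388608 → NEW=255, ERR=-710185633/8388608
(3,0): OLD=334584989/4194304 → NEW=0, ERR=334584989/4194304
(3,1): OLD=7276610819/67108864 → NEW=0, ERR=7276610819/67108864
(3,2): OLD=188471975549/1073741824 → NEW=255, ERR=-85332189571/1073741824
(3,3): OLD=3158910868203/17179869184 → NEW=255, ERR=-1221955773717/17179869184
Row 0: .###
Row 1: ..##
Row 2: .###
Row 3: ..##

Answer: .###
..##
.###
..##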